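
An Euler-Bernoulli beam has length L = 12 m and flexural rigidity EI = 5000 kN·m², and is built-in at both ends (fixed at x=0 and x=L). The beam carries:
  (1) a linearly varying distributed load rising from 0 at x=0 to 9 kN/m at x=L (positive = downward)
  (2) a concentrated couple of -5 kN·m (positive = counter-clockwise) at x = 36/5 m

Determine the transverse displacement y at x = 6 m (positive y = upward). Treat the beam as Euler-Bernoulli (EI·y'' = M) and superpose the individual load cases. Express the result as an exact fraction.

y(6) = -1179/25000 m

Load 1 — triangular load w₀=9 kN/m (0→w₀ over full span):
  y_1 = -w₀x²(L-x)²(x+2L)/(120LEI) = -9·6²·(12-6)²·(6+2·12)/(120·12·5000) = -243/5000 m
Load 2 — applied couple M₀=-5 kN·m at a=36/5 m (b=L-a=24/5):
  y_2 = (R_Ax³/6 - M_Ax²/2)/EI  [x≤a] with R_A=-3/5, M_A=-8/5 = ((-3/5)·6³/6 - (-8/5)·6²/2)/5000 = 9/6250 m
Superposition: y = Σ y_i = -1179/25000 m ≈ -0.047160 m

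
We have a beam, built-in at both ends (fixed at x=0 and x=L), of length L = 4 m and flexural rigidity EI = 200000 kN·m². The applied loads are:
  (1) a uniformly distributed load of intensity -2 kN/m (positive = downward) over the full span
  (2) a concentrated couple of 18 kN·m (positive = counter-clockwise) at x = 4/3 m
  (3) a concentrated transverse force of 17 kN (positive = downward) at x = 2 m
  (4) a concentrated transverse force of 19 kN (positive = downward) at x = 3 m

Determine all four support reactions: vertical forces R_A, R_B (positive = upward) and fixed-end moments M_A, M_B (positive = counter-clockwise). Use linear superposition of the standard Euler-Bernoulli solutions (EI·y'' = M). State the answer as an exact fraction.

Load 1 — uniform load w=-2 kN/m over full span:
  R_A = wL/2 = (-2)·4/2 = -4 kN
  M_A = wL²/12 = (-2)·4²/12 = -8/3 kN·m
  R_B = wL/2 = (-2)·4/2 = -4 kN
  M_B = -wL²/12 = -(-2)·4²/12 = 8/3 kN·m
Load 2 — applied couple M₀=18 kN·m at a=4/3 m (b=L-a=8/3):
  R_A = 6M₀ab/L³ = 6·18·(4/3)·(8/3)/4³ = 6 kN
  M_A = M₀b(2a-b)/L² = 18·(8/3)·(2·(4/3)-(8/3))/4² = 0 kN·m
  R_B = -6M₀ab/L³ = -6·18·(4/3)·(8/3)/4³ = -6 kN
  M_B = M₀a(2b-a)/L² = 18·(4/3)·(2·(8/3)-(4/3))/4² = 6 kN·m
Load 3 — point force P=17 kN at a=2 m (b=L-a=2):
  R_A = Pb²(3a+b)/L³ = 17·2²·(3·2+2)/4³ = 17/2 kN
  M_A = Pab²/L² = 17·2·2²/4² = 17/2 kN·m
  R_B = Pa²(a+3b)/L³ = 17·2²·(2+3·2)/4³ = 17/2 kN
  M_B = -Pa²b/L² = -17·2²·2/4² = -17/2 kN·m
Load 4 — point force P=19 kN at a=3 m (b=L-a=1):
  R_A = Pb²(3a+b)/L³ = 19·1²·(3·3+1)/4³ = 95/32 kN
  M_A = Pab²/L² = 19·3·1²/4² = 57/16 kN·m
  R_B = Pa²(a+3b)/L³ = 19·3²·(3+3·1)/4³ = 513/32 kN
  M_B = -Pa²b/L² = -19·3²·1/4² = -171/16 kN·m
Superposition: R_A = 431/32 kN, M_A = 451/48 kN·m, R_B = 465/32 kN, M_B = -505/48 kN·m

R_A = 431/32 kN, M_A = 451/48 kN·m, R_B = 465/32 kN, M_B = -505/48 kN·m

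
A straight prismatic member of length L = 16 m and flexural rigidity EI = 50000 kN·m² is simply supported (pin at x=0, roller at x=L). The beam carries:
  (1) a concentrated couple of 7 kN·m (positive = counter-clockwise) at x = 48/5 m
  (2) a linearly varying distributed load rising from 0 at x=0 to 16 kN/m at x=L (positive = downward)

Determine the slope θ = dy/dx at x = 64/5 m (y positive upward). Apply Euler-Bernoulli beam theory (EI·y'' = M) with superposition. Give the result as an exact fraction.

θ(64/5) = 777793/35156250 rad

Load 1 — applied couple M₀=7 kN·m at a=48/5 m (b=L-a=32/5):
  θ_1 = (M₀x²/(2L)-M₀(x-a)+C₁)/EI  [x>a] with C₁=M₀(3b²-L²)/(6L)=-728/75 = (7·(64/5)²/(2·16)-7·((64/5)-(48/5))+(-728/75))/50000 = 7/93750 rad
Load 2 — triangular load w₀=16 kN/m (0→w₀ over full span):
  θ_2 = -w₀(7L⁴-30L²x²+15x⁴)/(360LEI) = -16·(7·16⁴-30·16²·(64/5)²+15·(64/5)⁴)/(360·16·50000) = 387584/17578125 rad
Superposition: θ = Σ θ_i = 777793/35156250 rad ≈ 0.022124 rad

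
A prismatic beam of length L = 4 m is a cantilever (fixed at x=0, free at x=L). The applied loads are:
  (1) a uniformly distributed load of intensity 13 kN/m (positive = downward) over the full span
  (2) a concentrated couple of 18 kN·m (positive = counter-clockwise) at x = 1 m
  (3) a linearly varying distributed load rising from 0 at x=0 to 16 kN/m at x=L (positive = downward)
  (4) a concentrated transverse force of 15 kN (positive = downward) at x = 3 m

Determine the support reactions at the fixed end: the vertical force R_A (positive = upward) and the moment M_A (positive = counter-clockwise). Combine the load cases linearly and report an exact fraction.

R_A = 99 kN, M_A = 649/3 kN·m

Load 1 — uniform load w=13 kN/m over full span:
  R_A = wL = 13·4 = 52 kN
  M_A = wL²/2 = 13·4²/2 = 104 kN·m
Load 2 — applied couple M₀=18 kN·m at a=1 m (b=L-a=3):
  R_A = 0 kN
  M_A = -M₀ = -18 kN·m
Load 3 — triangular load w₀=16 kN/m (0→w₀ over full span):
  R_A = w₀L/2 = 16·4/2 = 32 kN
  M_A = w₀L²/3 = 16·4²/3 = 256/3 kN·m
Load 4 — point force P=15 kN at a=3 m (b=L-a=1):
  R_A = P = 15 kN
  M_A = Pa = 15·3 = 45 kN·m
Superposition: R_A = 99 kN, M_A = 649/3 kN·m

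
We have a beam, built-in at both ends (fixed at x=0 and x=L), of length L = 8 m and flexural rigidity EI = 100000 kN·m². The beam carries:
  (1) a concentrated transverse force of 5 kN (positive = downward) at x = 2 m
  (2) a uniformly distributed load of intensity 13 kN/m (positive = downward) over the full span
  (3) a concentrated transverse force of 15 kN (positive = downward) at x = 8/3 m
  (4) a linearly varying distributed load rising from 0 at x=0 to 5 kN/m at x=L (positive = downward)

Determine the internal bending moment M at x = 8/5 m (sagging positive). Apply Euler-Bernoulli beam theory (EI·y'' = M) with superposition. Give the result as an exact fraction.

Load 1 — point force P=5 kN at a=2 m (b=L-a=6):
  M_1 = Pb²(3a+b)x/L³ - Pab²/L²  [x≤a] = 5·6²·(3·2+6)·(8/5)/8³ - 5·2·6²/8² = 9/8 kN·m
Load 2 — uniform load w=13 kN/m over full span:
  M_2 = wLx/2 - wL²/12 - wx²/2 = 13·8·(8/5)/2 - 13·8²/12 - 13·(8/5)²/2 = -208/75 kN·m
Load 3 — point force P=15 kN at a=8/3 m (b=L-a=16/3):
  M_3 = Pb²(3a+b)x/L³ - Pab²/L²  [x≤a] = 15·(16/3)²·(3·(8/3)+(16/3))·(8/5)/8³ - 15·(8/3)·(16/3)²/8² = 0 kN·m
Load 4 — triangular load w₀=5 kN/m (0→w₀ over full span):
  M_4 = 3w₀Lx/20 - w₀L²/30 - w₀x³/(6L) = 3·5·8·(8/5)/20 - 5·8²/30 - 5·(8/5)³/(6·8) = -112/75 kN·m
Superposition: M = Σ M_i = -377/120 kN·m ≈ -3.141667 kN·m

M(8/5) = -377/120 kN·m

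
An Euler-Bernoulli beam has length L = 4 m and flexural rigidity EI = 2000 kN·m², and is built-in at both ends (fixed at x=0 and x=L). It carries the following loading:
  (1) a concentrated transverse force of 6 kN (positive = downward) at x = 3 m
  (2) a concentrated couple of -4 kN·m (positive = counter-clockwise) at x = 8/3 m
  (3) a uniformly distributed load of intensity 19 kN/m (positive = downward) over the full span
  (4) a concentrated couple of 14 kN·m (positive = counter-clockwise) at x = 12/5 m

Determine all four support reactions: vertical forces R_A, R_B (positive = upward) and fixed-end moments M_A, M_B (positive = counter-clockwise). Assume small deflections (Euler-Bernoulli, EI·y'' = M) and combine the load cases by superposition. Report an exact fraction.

Load 1 — point force P=6 kN at a=3 m (b=L-a=1):
  R_A = Pb²(3a+b)/L³ = 6·1²·(3·3+1)/4³ = 15/16 kN
  M_A = Pab²/L² = 6·3·1²/4² = 9/8 kN·m
  R_B = Pa²(a+3b)/L³ = 6·3²·(3+3·1)/4³ = 81/16 kN
  M_B = -Pa²b/L² = -6·3²·1/4² = -27/8 kN·m
Load 2 — applied couple M₀=-4 kN·m at a=8/3 m (b=L-a=4/3):
  R_A = 6M₀ab/L³ = 6·(-4)·(8/3)·(4/3)/4³ = -4/3 kN
  M_A = M₀b(2a-b)/L² = (-4)·(4/3)·(2·(8/3)-(4/3))/4² = -4/3 kN·m
  R_B = -6M₀ab/L³ = -6·(-4)·(8/3)·(4/3)/4³ = 4/3 kN
  M_B = M₀a(2b-a)/L² = (-4)·(8/3)·(2·(4/3)-(8/3))/4² = 0 kN·m
Load 3 — uniform load w=19 kN/m over full span:
  R_A = wL/2 = 19·4/2 = 38 kN
  M_A = wL²/12 = 19·4²/12 = 76/3 kN·m
  R_B = wL/2 = 19·4/2 = 38 kN
  M_B = -wL²/12 = -19·4²/12 = -76/3 kN·m
Load 4 — applied couple M₀=14 kN·m at a=12/5 m (b=L-a=8/5):
  R_A = 6M₀ab/L³ = 6·14·(12/5)·(8/5)/4³ = 126/25 kN
  M_A = M₀b(2a-b)/L² = 14·(8/5)·(2·(12/5)-(8/5))/4² = 112/25 kN·m
  R_B = -6M₀ab/L³ = -6·14·(12/5)·(8/5)/4³ = -126/25 kN
  M_B = M₀a(2b-a)/L² = 14·(12/5)·(2·(8/5)-(12/5))/4² = 42/25 kN·m
Superposition: R_A = 51173/1200 kN, M_A = 5921/200 kN·m, R_B = 47227/1200 kN, M_B = -16217/600 kN·m

R_A = 51173/1200 kN, M_A = 5921/200 kN·m, R_B = 47227/1200 kN, M_B = -16217/600 kN·m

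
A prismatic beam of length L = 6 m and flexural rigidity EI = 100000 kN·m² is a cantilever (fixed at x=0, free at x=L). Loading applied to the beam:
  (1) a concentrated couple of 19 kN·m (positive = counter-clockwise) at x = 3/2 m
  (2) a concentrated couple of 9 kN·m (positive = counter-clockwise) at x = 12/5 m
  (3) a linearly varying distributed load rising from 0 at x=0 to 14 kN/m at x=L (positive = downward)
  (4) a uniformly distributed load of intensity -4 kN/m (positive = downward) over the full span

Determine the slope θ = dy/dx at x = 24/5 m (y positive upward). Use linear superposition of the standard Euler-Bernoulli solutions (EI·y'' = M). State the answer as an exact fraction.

θ(24/5) = -226527/125000000 rad

Load 1 — applied couple M₀=19 kN·m at a=3/2 m (b=L-a=9/2):
  θ_1 = M₀a/EI  [x>a] = 19·(3/2)/100000 = 57/200000 rad
Load 2 — applied couple M₀=9 kN·m at a=12/5 m (b=L-a=18/5):
  θ_2 = M₀a/EI  [x>a] = 9·(12/5)/100000 = 27/125000 rad
Load 3 — triangular load w₀=14 kN/m (0→w₀ over full span):
  θ_3 = (w₀Lx²/4-w₀L²x/3-w₀x⁴/(24L))/EI = (14·6·(24/5)²/4-14·6²·(24/5)/3-14·(24/5)⁴/(24·6))/100000 = -7308/1953125 rad
Load 4 — uniform load w=-4 kN/m over full span:
  θ_4 = -wx(x²-3Lx+3L²)/(6EI) = -(-4)·(24/5)·((24/5)²-3·6·(24/5)+3·6²)/(6·100000) = 558/390625 rad
Superposition: θ = Σ θ_i = -226527/125000000 rad ≈ -0.001812 rad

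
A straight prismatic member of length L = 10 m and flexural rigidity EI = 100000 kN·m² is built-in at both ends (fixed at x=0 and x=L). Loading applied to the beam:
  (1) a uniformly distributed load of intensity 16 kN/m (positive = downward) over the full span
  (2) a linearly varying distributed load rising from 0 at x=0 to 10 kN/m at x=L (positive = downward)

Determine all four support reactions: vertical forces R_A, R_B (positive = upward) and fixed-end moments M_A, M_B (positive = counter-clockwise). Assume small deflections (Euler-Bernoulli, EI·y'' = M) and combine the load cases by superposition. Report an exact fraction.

Load 1 — uniform load w=16 kN/m over full span:
  R_A = wL/2 = 16·10/2 = 80 kN
  M_A = wL²/12 = 16·10²/12 = 400/3 kN·m
  R_B = wL/2 = 16·10/2 = 80 kN
  M_B = -wL²/12 = -16·10²/12 = -400/3 kN·m
Load 2 — triangular load w₀=10 kN/m (0→w₀ over full span):
  R_A = 3w₀L/20 = 3·10·10/20 = 15 kN
  M_A = w₀L²/30 = 10·10²/30 = 100/3 kN·m
  R_B = 7w₀L/20 = 7·10·10/20 = 35 kN
  M_B = -w₀L²/20 = -10·10²/20 = -50 kN·m
Superposition: R_A = 95 kN, M_A = 500/3 kN·m, R_B = 115 kN, M_B = -550/3 kN·m

R_A = 95 kN, M_A = 500/3 kN·m, R_B = 115 kN, M_B = -550/3 kN·m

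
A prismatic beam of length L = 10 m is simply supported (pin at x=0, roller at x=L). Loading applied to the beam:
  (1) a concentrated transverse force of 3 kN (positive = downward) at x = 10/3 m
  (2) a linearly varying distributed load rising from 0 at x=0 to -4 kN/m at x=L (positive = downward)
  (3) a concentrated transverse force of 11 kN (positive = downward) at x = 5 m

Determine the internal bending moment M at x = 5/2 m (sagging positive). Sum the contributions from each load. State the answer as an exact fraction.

Load 1 — point force P=3 kN at a=10/3 m (b=L-a=20/3):
  M_1 = Pbx/L  [x≤a] = 3·(20/3)·(5/2)/10 = 5 kN·m
Load 2 — triangular load w₀=-4 kN/m (0→w₀ over full span):
  M_2 = w₀Lx/6 - w₀x³/(6L) = (-4)·10·(5/2)/6 - (-4)·(5/2)³/(6·10) = -125/8 kN·m
Load 3 — point force P=11 kN at a=5 m (b=L-a=5):
  M_3 = Pbx/L  [x≤a] = 11·5·(5/2)/10 = 55/4 kN·m
Superposition: M = Σ M_i = 25/8 kN·m ≈ 3.125000 kN·m

M(5/2) = 25/8 kN·m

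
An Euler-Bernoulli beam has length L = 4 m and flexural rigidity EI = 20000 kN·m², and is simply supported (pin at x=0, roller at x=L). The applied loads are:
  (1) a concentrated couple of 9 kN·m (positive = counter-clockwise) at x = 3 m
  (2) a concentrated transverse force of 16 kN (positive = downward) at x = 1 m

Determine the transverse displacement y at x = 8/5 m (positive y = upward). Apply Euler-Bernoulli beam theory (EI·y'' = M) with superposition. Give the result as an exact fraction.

y(8/5) = -2631/2500000 m

Load 1 — applied couple M₀=9 kN·m at a=3 m (b=L-a=1):
  y_1 = (M₀x³/(6L)+C₁x)/EI  [x≤a] with C₁=M₀(3b²-L²)/(6L)=-39/8 = (9·(8/5)³/(6·4)+(-39/8)·(8/5))/20000 = -783/2500000 m
Load 2 — point force P=16 kN at a=1 m (b=L-a=3):
  y_2 = -Pa(L-x)(2Lx-a²-x²)/(6LEI)  [x>a] = -16·1·(4-(8/5))·(2·4·(8/5)-1²-(8/5)²)/(6·4·20000) = -231/312500 m
Superposition: y = Σ y_i = -2631/2500000 m ≈ -0.001052 m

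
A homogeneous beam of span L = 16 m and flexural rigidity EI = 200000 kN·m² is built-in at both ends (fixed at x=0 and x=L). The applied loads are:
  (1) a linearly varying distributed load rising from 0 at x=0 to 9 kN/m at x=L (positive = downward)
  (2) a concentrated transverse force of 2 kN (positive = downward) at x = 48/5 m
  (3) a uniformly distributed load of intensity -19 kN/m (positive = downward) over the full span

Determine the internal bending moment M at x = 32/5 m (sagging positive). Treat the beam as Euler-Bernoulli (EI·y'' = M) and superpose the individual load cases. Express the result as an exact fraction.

Load 1 — triangular load w₀=9 kN/m (0→w₀ over full span):
  M_1 = 3w₀Lx/20 - w₀L²/30 - w₀x³/(6L) = 3·9·16·(32/5)/20 - 9·16²/30 - 9·(32/5)³/(6·16) = 4608/125 kN·m
Load 2 — point force P=2 kN at a=48/5 m (b=L-a=32/5):
  M_2 = Pb²(3a+b)x/L³ - Pab²/L²  [x≤a] = 2·(32/5)²·(3·(48/5)+(32/5))·(32/5)/16³ - 2·(48/5)·(32/5)²/16² = 896/625 kN·m
Load 3 — uniform load w=-19 kN/m over full span:
  M_3 = wLx/2 - wL²/12 - wx²/2 = (-19)·16·(32/5)/2 - (-19)·16²/12 - (-19)·(32/5)²/2 = -13376/75 kN·m
Superposition: M = Σ M_i = -262592/1875 kN·m ≈ -140.049067 kN·m

M(32/5) = -262592/1875 kN·m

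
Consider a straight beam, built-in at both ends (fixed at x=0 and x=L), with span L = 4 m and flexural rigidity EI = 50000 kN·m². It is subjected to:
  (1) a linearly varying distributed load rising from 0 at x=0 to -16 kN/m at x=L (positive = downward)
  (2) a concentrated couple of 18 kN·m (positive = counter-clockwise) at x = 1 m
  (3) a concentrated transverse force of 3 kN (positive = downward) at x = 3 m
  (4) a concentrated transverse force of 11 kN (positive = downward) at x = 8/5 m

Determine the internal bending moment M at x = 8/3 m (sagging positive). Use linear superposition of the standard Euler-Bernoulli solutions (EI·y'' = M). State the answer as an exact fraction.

M(8/3) = -635611/162000 kN·m

Load 1 — triangular load w₀=-16 kN/m (0→w₀ over full span):
  M_1 = 3w₀Lx/20 - w₀L²/30 - w₀x³/(6L) = 3·(-16)·4·(8/3)/20 - (-16)·4²/30 - (-16)·(8/3)³/(6·4) = -1792/405 kN·m
Load 2 — applied couple M₀=18 kN·m at a=1 m (b=L-a=3):
  M_2 = R_Ax - M_A - M₀  [x>a] with R_A=81/16, M_A=-27/8 = (81/16)·(8/3) - (-27/8) - 18 = -9/8 kN·m
Load 3 — point force P=3 kN at a=3 m (b=L-a=1):
  M_3 = Pb²(3a+b)x/L³ - Pab²/L²  [x≤a] = 3·1²·(3·3+1)·(8/3)/4³ - 3·3·1²/4² = 11/16 kN·m
Load 4 — point force P=11 kN at a=8/5 m (b=L-a=12/5):
  M_4 = Pa²(a+3b)(L-x)/L³ - Pa²b/L²  [x>a] = 11·(8/5)²·((8/5)+3·(12/5))·(4-(8/3))/4³ - 11·(8/5)²·(12/5)/4² = 352/375 kN·m
Superposition: M = Σ M_i = -635611/162000 kN·m ≈ -3.923525 kN·m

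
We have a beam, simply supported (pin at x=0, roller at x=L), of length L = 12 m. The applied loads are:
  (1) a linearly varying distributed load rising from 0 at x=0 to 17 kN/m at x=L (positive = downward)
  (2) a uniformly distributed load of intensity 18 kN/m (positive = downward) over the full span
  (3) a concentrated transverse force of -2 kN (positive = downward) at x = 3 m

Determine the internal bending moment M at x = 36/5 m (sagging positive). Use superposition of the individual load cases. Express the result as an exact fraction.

Load 1 — triangular load w₀=17 kN/m (0→w₀ over full span):
  M_1 = w₀Lx/6 - w₀x³/(6L) = 17·12·(36/5)/6 - 17·(36/5)³/(6·12) = 19584/125 kN·m
Load 2 — uniform load w=18 kN/m over full span:
  M_2 = wx(L-x)/2 = 18·(36/5)·(12-(36/5))/2 = 7776/25 kN·m
Load 3 — point force P=-2 kN at a=3 m (b=L-a=9):
  M_3 = Pa(L-x)/L  [x>a] = (-2)·3·(12-(36/5))/12 = -12/5 kN·m
Superposition: M = Σ M_i = 58164/125 kN·m ≈ 465.312000 kN·m

M(36/5) = 58164/125 kN·m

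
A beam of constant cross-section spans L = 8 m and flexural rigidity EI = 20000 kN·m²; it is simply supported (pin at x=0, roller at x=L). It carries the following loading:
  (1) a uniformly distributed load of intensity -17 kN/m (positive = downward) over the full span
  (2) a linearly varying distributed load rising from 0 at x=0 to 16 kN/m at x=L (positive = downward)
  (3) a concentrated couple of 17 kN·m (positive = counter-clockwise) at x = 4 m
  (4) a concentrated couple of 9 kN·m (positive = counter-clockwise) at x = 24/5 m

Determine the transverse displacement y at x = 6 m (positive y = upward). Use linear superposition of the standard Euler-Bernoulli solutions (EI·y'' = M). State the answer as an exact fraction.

y(6) = 25031/1500000 m

Load 1 — uniform load w=-17 kN/m over full span:
  y_1 = -wx(L³-2Lx²+x³)/(24EI) = -(-17)·6·(8³-2·8·6²+6³)/(24·20000) = 323/10000 m
Load 2 — triangular load w₀=16 kN/m (0→w₀ over full span):
  y_2 = -w₀x(7L⁴-10L²x²+3x⁴)/(360LEI) = -16·6·(7·8⁴-10·8²·6²+3·6⁴)/(360·8·20000) = -119/7500 m
Load 3 — applied couple M₀=17 kN·m at a=4 m (b=L-a=4):
  y_3 = (M₀x³/(6L)-M₀(x-a)²/2+C₁x)/EI  [x>a] with C₁=M₀(3b²-L²)/(6L)=-17/3 = (17·6³/(6·8)-17·(6-4)²/2+(-17/3)·6)/20000 = 17/40000 m
Load 4 — applied couple M₀=9 kN·m at a=24/5 m (b=L-a=16/5):
  y_4 = (M₀x³/(6L)-M₀(x-a)²/2+C₁x)/EI  [x>a] with C₁=M₀(3b²-L²)/(6L)=-156/25 = (9·6³/(6·8)-9·(6-(24/5))²/2+(-156/25)·6)/20000 = -171/1000000 m
Superposition: y = Σ y_i = 25031/1500000 m ≈ 0.016687 m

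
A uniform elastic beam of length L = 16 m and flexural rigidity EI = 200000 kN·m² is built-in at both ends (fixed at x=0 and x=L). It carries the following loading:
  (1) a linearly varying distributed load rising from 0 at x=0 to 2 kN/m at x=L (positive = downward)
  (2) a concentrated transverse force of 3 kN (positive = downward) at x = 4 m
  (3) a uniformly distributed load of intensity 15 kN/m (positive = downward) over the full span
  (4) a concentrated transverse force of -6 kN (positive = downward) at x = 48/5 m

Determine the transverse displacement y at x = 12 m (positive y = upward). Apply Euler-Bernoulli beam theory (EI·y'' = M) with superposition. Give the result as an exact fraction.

Load 1 — triangular load w₀=2 kN/m (0→w₀ over full span):
  y_1 = -w₀x²(L-x)²(x+2L)/(120LEI) = -2·12²·(16-12)²·(12+2·16)/(120·16·200000) = -33/62500 m
Load 2 — point force P=3 kN at a=4 m (b=L-a=12):
  y_2 = -Pa²(L-x)²(3bL-(3b+a)(L-x))/(6L³EI)  [x>a] = -3·4²·(16-12)²·(3·12·16-(3·12+4)·(16-12))/(6·16³·200000) = -13/200000 m
Load 3 — uniform load w=15 kN/m over full span:
  y_3 = -wx²(L-x)²/(24EI) = -15·12²·(16-12)²/(24·200000) = -9/1250 m
Load 4 — point force P=-6 kN at a=48/5 m (b=L-a=32/5):
  y_4 = -Pa²(L-x)²(3bL-(3b+a)(L-x))/(6L³EI)  [x>a] = -(-6)·(48/5)²·(16-12)²·(3·(32/5)·16-(3·(32/5)+(48/5))·(16-12))/(6·16³·200000) = 27/78125 m
Superposition: y = Σ y_i = -37237/5000000 m ≈ -0.007447 m

y(12) = -37237/5000000 m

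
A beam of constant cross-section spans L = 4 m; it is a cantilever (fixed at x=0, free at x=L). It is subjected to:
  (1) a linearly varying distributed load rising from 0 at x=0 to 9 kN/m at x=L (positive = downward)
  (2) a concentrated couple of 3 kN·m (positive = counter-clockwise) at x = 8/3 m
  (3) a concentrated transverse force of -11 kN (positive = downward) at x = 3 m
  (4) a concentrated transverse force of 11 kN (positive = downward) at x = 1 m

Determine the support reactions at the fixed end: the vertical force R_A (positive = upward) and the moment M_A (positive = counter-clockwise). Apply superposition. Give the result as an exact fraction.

Load 1 — triangular load w₀=9 kN/m (0→w₀ over full span):
  R_A = w₀L/2 = 9·4/2 = 18 kN
  M_A = w₀L²/3 = 9·4²/3 = 48 kN·m
Load 2 — applied couple M₀=3 kN·m at a=8/3 m (b=L-a=4/3):
  R_A = 0 kN
  M_A = -M₀ = -3 kN·m
Load 3 — point force P=-11 kN at a=3 m (b=L-a=1):
  R_A = P = (-11) = -11 kN
  M_A = Pa = (-11)·3 = -33 kN·m
Load 4 — point force P=11 kN at a=1 m (b=L-a=3):
  R_A = P = 11 kN
  M_A = Pa = 11·1 = 11 kN·m
Superposition: R_A = 18 kN, M_A = 23 kN·m

R_A = 18 kN, M_A = 23 kN·m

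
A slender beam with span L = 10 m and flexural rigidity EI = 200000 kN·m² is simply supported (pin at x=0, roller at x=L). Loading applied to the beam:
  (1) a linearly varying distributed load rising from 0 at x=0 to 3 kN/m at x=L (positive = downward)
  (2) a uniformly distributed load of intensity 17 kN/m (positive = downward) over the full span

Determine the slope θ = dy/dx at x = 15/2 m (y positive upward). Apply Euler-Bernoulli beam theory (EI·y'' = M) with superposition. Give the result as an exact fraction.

Load 1 — triangular load w₀=3 kN/m (0→w₀ over full span):
  θ_1 = -w₀(7L⁴-30L²x²+15x⁴)/(360LEI) = -3·(7·10⁴-30·10²·(15/2)²+15·(15/2)⁴)/(360·10·200000) = 1313/6144000 rad
Load 2 — uniform load w=17 kN/m over full span:
  θ_2 = -w(L³-6Lx²+4x³)/(24EI) = -17·(10³-6·10·(15/2)²+4·(15/2)³)/(24·200000) = 187/76800 rad
Superposition: θ = Σ θ_i = 16273/6144000 rad ≈ 0.002649 rad

θ(15/2) = 16273/6144000 rad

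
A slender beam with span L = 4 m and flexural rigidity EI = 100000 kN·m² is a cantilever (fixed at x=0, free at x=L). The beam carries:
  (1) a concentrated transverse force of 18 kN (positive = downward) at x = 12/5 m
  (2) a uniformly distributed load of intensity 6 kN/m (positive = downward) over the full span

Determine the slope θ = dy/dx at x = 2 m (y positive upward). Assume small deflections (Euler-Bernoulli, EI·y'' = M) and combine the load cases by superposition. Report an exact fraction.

θ(2) = -133/125000 rad

Load 1 — point force P=18 kN at a=12/5 m (b=L-a=8/5):
  θ_1 = -Px(2a-x)/(2EI)  [x≤a] = -18·2·(2·(12/5)-2)/(2·100000) = -63/125000 rad
Load 2 — uniform load w=6 kN/m over full span:
  θ_2 = -wx(x²-3Lx+3L²)/(6EI) = -6·2·(2²-3·4·2+3·4²)/(6·100000) = -7/12500 rad
Superposition: θ = Σ θ_i = -133/125000 rad ≈ -0.001064 rad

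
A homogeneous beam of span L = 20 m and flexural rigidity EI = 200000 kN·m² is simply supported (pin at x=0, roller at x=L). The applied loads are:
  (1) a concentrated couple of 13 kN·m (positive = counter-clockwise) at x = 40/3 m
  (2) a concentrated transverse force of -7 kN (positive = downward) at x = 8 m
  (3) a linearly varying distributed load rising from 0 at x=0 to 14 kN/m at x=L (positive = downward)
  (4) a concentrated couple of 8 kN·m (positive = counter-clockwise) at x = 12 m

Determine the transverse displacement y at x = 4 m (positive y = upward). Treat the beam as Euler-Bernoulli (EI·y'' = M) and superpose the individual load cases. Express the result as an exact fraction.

Load 1 — applied couple M₀=13 kN·m at a=40/3 m (b=L-a=20/3):
  y_1 = (M₀x³/(6L)+C₁x)/EI  [x≤a] with C₁=M₀(3b²-L²)/(6L)=-260/9 = (13·4³/(6·20)+(-260/9)·4)/200000 = -611/1125000 m
Load 2 — point force P=-7 kN at a=8 m (b=L-a=12):
  y_2 = -Pbx(L²-b²-x²)/(6LEI)  [x≤a] = -(-7)·12·4·(20²-12²-4²)/(6·20·200000) = 21/6250 m
Load 3 — triangular load w₀=14 kN/m (0→w₀ over full span):
  y_3 = -w₀x(7L⁴-10L²x²+3x⁴)/(360LEI) = -14·4·(7·20⁴-10·20²·4²+3·4⁴)/(360·20·200000) = -9632/234375 m
Load 4 — applied couple M₀=8 kN·m at a=12 m (b=L-a=8):
  y_4 = (M₀x³/(6L)+C₁x)/EI  [x≤a] with C₁=M₀(3b²-L²)/(6L)=-208/15 = (8·4³/(6·20)+(-208/15)·4)/200000 = -4/15625 m
Superposition: y = Σ y_i = -216763/5625000 m ≈ -0.038536 m

y(4) = -216763/5625000 m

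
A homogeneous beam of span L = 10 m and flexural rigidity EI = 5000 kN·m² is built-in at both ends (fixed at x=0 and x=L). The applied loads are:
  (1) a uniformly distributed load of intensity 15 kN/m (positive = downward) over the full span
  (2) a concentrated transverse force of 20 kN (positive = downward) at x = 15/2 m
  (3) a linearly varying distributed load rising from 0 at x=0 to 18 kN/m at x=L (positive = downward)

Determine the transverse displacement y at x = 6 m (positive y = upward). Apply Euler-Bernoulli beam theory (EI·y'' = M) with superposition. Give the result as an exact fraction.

y(6) = -64089/500000 m

Load 1 — uniform load w=15 kN/m over full span:
  y_1 = -wx²(L-x)²/(24EI) = -15·6²·(10-6)²/(24·5000) = -9/125 m
Load 2 — point force P=20 kN at a=15/2 m (b=L-a=5/2):
  y_2 = -Pb²x²(3aL-(3a+b)x)/(6L³EI)  [x≤a] = -20·(5/2)²·6²·(3·(15/2)·10-(3·(15/2)+(5/2))·6)/(6·10³·5000) = -9/800 m
Load 3 — triangular load w₀=18 kN/m (0→w₀ over full span):
  y_3 = -w₀x²(L-x)²(x+2L)/(120LEI) = -18·6²·(10-6)²·(6+2·10)/(120·10·5000) = -702/15625 m
Superposition: y = Σ y_i = -64089/500000 m ≈ -0.128178 m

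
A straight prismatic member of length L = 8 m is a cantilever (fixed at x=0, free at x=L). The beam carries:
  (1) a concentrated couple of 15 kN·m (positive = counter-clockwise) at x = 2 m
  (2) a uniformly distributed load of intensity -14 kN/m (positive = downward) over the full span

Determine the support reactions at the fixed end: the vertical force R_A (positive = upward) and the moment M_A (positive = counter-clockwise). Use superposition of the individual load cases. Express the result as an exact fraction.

R_A = -112 kN, M_A = -463 kN·m

Load 1 — applied couple M₀=15 kN·m at a=2 m (b=L-a=6):
  R_A = 0 kN
  M_A = -M₀ = -15 kN·m
Load 2 — uniform load w=-14 kN/m over full span:
  R_A = wL = (-14)·8 = -112 kN
  M_A = wL²/2 = (-14)·8²/2 = -448 kN·m
Superposition: R_A = -112 kN, M_A = -463 kN·m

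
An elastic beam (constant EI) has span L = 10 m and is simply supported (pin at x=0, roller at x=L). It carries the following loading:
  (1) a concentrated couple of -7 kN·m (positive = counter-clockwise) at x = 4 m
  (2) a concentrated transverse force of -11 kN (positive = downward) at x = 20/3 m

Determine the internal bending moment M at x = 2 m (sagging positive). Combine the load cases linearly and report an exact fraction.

M(2) = -131/15 kN·m

Load 1 — applied couple M₀=-7 kN·m at a=4 m (b=L-a=6):
  M_1 = M₀x/L  [x≤a] = (-7)·2/10 = -7/5 kN·m
Load 2 — point force P=-11 kN at a=20/3 m (b=L-a=10/3):
  M_2 = Pbx/L  [x≤a] = (-11)·(10/3)·2/10 = -22/3 kN·m
Superposition: M = Σ M_i = -131/15 kN·m ≈ -8.733333 kN·m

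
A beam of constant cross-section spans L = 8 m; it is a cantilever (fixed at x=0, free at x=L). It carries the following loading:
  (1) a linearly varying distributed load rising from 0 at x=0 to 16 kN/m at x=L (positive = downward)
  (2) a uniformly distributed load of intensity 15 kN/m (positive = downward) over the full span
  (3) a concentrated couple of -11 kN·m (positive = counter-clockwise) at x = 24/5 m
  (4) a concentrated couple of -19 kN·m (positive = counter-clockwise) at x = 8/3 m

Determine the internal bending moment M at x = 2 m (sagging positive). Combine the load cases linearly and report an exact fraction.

Load 1 — triangular load w₀=16 kN/m (0→w₀ over full span):
  M_1 = w₀Lx/2 - w₀L²/3 - w₀x³/(6L) = 16·8·2/2 - 16·8²/3 - 16·2³/(6·8) = -216 kN·m
Load 2 — uniform load w=15 kN/m over full span:
  M_2 = -w(L-x)²/2 = -15·(8-2)²/2 = -270 kN·m
Load 3 — applied couple M₀=-11 kN·m at a=24/5 m (b=L-a=16/5):
  M_3 = M₀  [x≤a] = (-11) = -11 kN·m
Load 4 — applied couple M₀=-19 kN·m at a=8/3 m (b=L-a=16/3):
  M_4 = M₀  [x≤a] = (-19) = -19 kN·m
Superposition: M = Σ M_i = -516 kN·m ≈ -516.000000 kN·m

M(2) = -516 kN·m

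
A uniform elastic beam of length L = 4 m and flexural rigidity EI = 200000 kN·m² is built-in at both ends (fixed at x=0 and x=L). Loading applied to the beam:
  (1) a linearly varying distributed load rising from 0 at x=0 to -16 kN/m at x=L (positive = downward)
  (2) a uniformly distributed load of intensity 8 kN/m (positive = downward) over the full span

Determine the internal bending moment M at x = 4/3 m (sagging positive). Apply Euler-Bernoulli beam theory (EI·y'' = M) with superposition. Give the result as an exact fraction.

M(4/3) = 352/405 kN·m

Load 1 — triangular load w₀=-16 kN/m (0→w₀ over full span):
  M_1 = 3w₀Lx/20 - w₀L²/30 - w₀x³/(6L) = 3·(-16)·4·(4/3)/20 - (-16)·4²/30 - (-16)·(4/3)³/(6·4) = -1088/405 kN·m
Load 2 — uniform load w=8 kN/m over full span:
  M_2 = wLx/2 - wL²/12 - wx²/2 = 8·4·(4/3)/2 - 8·4²/12 - 8·(4/3)²/2 = 32/9 kN·m
Superposition: M = Σ M_i = 352/405 kN·m ≈ 0.869136 kN·m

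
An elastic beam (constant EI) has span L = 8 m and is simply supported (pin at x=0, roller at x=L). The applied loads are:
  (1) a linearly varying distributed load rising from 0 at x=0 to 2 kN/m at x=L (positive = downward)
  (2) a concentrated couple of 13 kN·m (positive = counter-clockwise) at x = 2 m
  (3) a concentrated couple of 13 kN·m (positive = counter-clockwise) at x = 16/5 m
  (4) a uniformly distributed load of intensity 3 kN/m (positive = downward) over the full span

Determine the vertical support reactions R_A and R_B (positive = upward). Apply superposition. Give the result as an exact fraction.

R_A = 215/12 kN, R_B = 169/12 kN

Load 1 — triangular load w₀=2 kN/m (0→w₀ over full span):
  R_A = w₀L/6 = 2·8/6 = 8/3 kN
  R_B = w₀L/3 = 2·8/3 = 16/3 kN
Load 2 — applied couple M₀=13 kN·m at a=2 m (b=L-a=6):
  R_A = M₀/L = 13/8 kN
  R_B = -M₀/L = -13/8 kN
Load 3 — applied couple M₀=13 kN·m at a=16/5 m (b=L-a=24/5):
  R_A = M₀/L = 13/8 kN
  R_B = -M₀/L = -13/8 kN
Load 4 — uniform load w=3 kN/m over full span:
  R_A = wL/2 = 3·8/2 = 12 kN
  R_B = wL/2 = 3·8/2 = 12 kN
Superposition: R_A = 215/12 kN, R_B = 169/12 kN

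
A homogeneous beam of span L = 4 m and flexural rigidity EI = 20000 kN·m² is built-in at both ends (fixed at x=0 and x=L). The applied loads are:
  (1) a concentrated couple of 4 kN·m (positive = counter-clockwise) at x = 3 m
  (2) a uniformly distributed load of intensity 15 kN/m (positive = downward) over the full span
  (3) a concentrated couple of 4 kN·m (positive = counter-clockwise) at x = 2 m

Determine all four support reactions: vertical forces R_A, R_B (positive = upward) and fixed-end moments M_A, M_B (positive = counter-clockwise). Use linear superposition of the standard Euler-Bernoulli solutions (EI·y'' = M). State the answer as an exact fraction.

R_A = 261/8 kN, M_A = 89/4 kN·m, R_B = 219/8 kN, M_B = -79/4 kN·m

Load 1 — applied couple M₀=4 kN·m at a=3 m (b=L-a=1):
  R_A = 6M₀ab/L³ = 6·4·3·1/4³ = 9/8 kN
  M_A = M₀b(2a-b)/L² = 4·1·(2·3-1)/4² = 5/4 kN·m
  R_B = -6M₀ab/L³ = -6·4·3·1/4³ = -9/8 kN
  M_B = M₀a(2b-a)/L² = 4·3·(2·1-3)/4² = -3/4 kN·m
Load 2 — uniform load w=15 kN/m over full span:
  R_A = wL/2 = 15·4/2 = 30 kN
  M_A = wL²/12 = 15·4²/12 = 20 kN·m
  R_B = wL/2 = 15·4/2 = 30 kN
  M_B = -wL²/12 = -15·4²/12 = -20 kN·m
Load 3 — applied couple M₀=4 kN·m at a=2 m (b=L-a=2):
  R_A = 6M₀ab/L³ = 6·4·2·2/4³ = 3/2 kN
  M_A = M₀b(2a-b)/L² = 4·2·(2·2-2)/4² = 1 kN·m
  R_B = -6M₀ab/L³ = -6·4·2·2/4³ = -3/2 kN
  M_B = M₀a(2b-a)/L² = 4·2·(2·2-2)/4² = 1 kN·m
Superposition: R_A = 261/8 kN, M_A = 89/4 kN·m, R_B = 219/8 kN, M_B = -79/4 kN·m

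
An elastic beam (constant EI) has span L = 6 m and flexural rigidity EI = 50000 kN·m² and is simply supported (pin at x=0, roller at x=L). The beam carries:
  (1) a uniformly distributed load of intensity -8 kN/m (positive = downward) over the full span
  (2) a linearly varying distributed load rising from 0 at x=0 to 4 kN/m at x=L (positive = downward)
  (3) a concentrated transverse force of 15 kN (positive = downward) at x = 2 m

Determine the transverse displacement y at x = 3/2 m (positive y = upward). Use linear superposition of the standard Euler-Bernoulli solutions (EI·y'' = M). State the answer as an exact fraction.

Load 1 — uniform load w=-8 kN/m over full span:
  y_1 = -wx(L³-2Lx²+x³)/(24EI) = -(-8)·(3/2)·(6³-2·6·(3/2)²+(3/2)³)/(24·50000) = 1539/800000 m
Load 2 — triangular load w₀=4 kN/m (0→w₀ over full span):
  y_2 = -w₀x(7L⁴-10L²x²+3x⁴)/(360LEI) = -4·(3/2)·(7·6⁴-10·6²·(3/2)²+3·(3/2)⁴)/(360·6·50000) = -2943/6400000 m
Load 3 — point force P=15 kN at a=2 m (b=L-a=4):
  y_3 = -Pbx(L²-b²-x²)/(6LEI)  [x≤a] = -15·4·(3/2)·(6²-4²-(3/2)²)/(6·6·50000) = -71/80000 m
Superposition: y = Σ y_i = 3689/6400000 m ≈ 0.000576 m

y(3/2) = 3689/6400000 m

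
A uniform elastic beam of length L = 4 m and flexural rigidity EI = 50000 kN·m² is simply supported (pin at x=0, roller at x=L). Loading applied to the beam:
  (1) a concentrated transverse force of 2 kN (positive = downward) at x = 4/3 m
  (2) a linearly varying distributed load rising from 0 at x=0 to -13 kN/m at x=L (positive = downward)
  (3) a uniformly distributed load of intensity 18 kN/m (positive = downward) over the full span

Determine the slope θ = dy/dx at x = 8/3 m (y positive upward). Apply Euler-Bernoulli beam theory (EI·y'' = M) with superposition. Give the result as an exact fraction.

θ(8/3) = 2477/7593750 rad

Load 1 — point force P=2 kN at a=4/3 m (b=L-a=8/3):
  θ_1 = -Pa(2L²-6Lx+3x²+a²)/(6LEI)  [x>a] = -2·(4/3)·(2·4²-6·4·(8/3)+3·(8/3)²+(4/3)²)/(6·4·50000) = 1/50625 rad
Load 2 — triangular load w₀=-13 kN/m (0→w₀ over full span):
  θ_2 = -w₀(7L⁴-30L²x²+15x⁴)/(360LEI) = -(-13)·(7·4⁴-30·4²·(8/3)²+15·(8/3)⁴)/(360·4·50000) = -1183/7593750 rad
Load 3 — uniform load w=18 kN/m over full span:
  θ_3 = -w(L³-6Lx²+4x³)/(24EI) = -18·(4³-6·4·(8/3)²+4·(8/3)³)/(24·50000) = 13/28125 rad
Superposition: θ = Σ θ_i = 2477/7593750 rad ≈ 0.000326 rad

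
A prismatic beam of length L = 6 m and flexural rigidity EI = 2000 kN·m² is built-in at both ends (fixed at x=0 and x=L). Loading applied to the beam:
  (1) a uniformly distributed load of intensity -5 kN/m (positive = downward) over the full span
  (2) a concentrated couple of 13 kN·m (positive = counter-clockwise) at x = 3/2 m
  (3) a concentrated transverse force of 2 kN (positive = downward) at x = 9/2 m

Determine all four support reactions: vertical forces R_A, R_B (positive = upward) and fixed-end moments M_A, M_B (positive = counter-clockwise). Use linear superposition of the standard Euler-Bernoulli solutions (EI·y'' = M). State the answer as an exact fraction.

R_A = -49/4 kN, M_A = -135/8 kN·m, R_B = -63/4 kN, M_B = 139/8 kN·m

Load 1 — uniform load w=-5 kN/m over full span:
  R_A = wL/2 = (-5)·6/2 = -15 kN
  M_A = wL²/12 = (-5)·6²/12 = -15 kN·m
  R_B = wL/2 = (-5)·6/2 = -15 kN
  M_B = -wL²/12 = -(-5)·6²/12 = 15 kN·m
Load 2 — applied couple M₀=13 kN·m at a=3/2 m (b=L-a=9/2):
  R_A = 6M₀ab/L³ = 6·13·(3/2)·(9/2)/6³ = 39/16 kN
  M_A = M₀b(2a-b)/L² = 13·(9/2)·(2·(3/2)-(9/2))/6² = -39/16 kN·m
  R_B = -6M₀ab/L³ = -6·13·(3/2)·(9/2)/6³ = -39/16 kN
  M_B = M₀a(2b-a)/L² = 13·(3/2)·(2·(9/2)-(3/2))/6² = 65/16 kN·m
Load 3 — point force P=2 kN at a=9/2 m (b=L-a=3/2):
  R_A = Pb²(3a+b)/L³ = 2·(3/2)²·(3·(9/2)+(3/2))/6³ = 5/16 kN
  M_A = Pab²/L² = 2·(9/2)·(3/2)²/6² = 9/16 kN·m
  R_B = Pa²(a+3b)/L³ = 2·(9/2)²·((9/2)+3·(3/2))/6³ = 27/16 kN
  M_B = -Pa²b/L² = -2·(9/2)²·(3/2)/6² = -27/16 kN·m
Superposition: R_A = -49/4 kN, M_A = -135/8 kN·m, R_B = -63/4 kN, M_B = 139/8 kN·m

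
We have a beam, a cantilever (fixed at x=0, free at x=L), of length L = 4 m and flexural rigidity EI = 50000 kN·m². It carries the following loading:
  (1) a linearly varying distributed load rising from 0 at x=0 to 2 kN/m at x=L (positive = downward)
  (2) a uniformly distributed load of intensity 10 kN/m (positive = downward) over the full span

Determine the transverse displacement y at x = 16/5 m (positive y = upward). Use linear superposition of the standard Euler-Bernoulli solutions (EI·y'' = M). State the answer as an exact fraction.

y(16/5) = -788096/146484375 m

Load 1 — triangular load w₀=2 kN/m (0→w₀ over full span):
  y_1 = (w₀Lx³/12-w₀L²x²/6-w₀x⁵/(120L))/EI = (2·4·(16/5)³/12-2·4²·(16/5)²/6-2·(16/5)⁵/(120·4))/50000 = -100096/146484375 m
Load 2 — uniform load w=10 kN/m over full span:
  y_2 = -wx²(x²-4Lx+6L²)/(24EI) = -10·(16/5)²·((16/5)²-4·4·(16/5)+6·4²)/(24·50000) = -5504/1171875 m
Superposition: y = Σ y_i = -788096/146484375 m ≈ -0.005380 m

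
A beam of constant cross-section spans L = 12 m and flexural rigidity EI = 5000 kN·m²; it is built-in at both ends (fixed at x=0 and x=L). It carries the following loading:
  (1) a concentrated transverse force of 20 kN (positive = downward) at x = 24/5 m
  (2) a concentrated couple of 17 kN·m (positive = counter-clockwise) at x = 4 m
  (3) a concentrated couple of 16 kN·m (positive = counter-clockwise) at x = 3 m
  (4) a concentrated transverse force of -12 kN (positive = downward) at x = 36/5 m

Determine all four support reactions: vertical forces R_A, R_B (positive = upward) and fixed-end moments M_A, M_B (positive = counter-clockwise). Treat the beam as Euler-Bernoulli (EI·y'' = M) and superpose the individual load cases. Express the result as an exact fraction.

Load 1 — point force P=20 kN at a=24/5 m (b=L-a=36/5):
  R_A = Pb²(3a+b)/L³ = 20·(36/5)²·(3·(24/5)+(36/5))/12³ = 324/25 kN
  M_A = Pab²/L² = 20·(24/5)·(36/5)²/12² = 864/25 kN·m
  R_B = Pa²(a+3b)/L³ = 20·(24/5)²·((24/5)+3·(36/5))/12³ = 176/25 kN
  M_B = -Pa²b/L² = -20·(24/5)²·(36/5)/12² = -576/25 kN·m
Load 2 — applied couple M₀=17 kN·m at a=4 m (b=L-a=8):
  R_A = 6M₀ab/L³ = 6·17·4·8/12³ = 17/9 kN
  M_A = M₀b(2a-b)/L² = 17·8·(2·4-8)/12² = 0 kN·m
  R_B = -6M₀ab/L³ = -6·17·4·8/12³ = -17/9 kN
  M_B = M₀a(2b-a)/L² = 17·4·(2·8-4)/12² = 17/3 kN·m
Load 3 — applied couple M₀=16 kN·m at a=3 m (b=L-a=9):
  R_A = 6M₀ab/L³ = 6·16·3·9/12³ = 3/2 kN
  M_A = M₀b(2a-b)/L² = 16·9·(2·3-9)/12² = -3 kN·m
  R_B = -6M₀ab/L³ = -6·16·3·9/12³ = -3/2 kN
  M_B = M₀a(2b-a)/L² = 16·3·(2·9-3)/12² = 5 kN·m
Load 4 — point force P=-12 kN at a=36/5 m (b=L-a=24/5):
  R_A = Pb²(3a+b)/L³ = (-12)·(24/5)²·(3·(36/5)+(24/5))/12³ = -528/125 kN
  M_A = Pab²/L² = (-12)·(36/5)·(24/5)²/12² = -1728/125 kN·m
  R_B = Pa²(a+3b)/L³ = (-12)·(36/5)²·((36/5)+3·(24/5))/12³ = -972/125 kN
  M_B = -Pa²b/L² = -(-12)·(36/5)²·(24/5)/12² = 2592/125 kN·m
Superposition: R_A = 27281/2250 kN, M_A = 2217/125 kN·m, R_B = -9281/2250 kN, M_B = 3136/375 kN·m

R_A = 27281/2250 kN, M_A = 2217/125 kN·m, R_B = -9281/2250 kN, M_B = 3136/375 kN·m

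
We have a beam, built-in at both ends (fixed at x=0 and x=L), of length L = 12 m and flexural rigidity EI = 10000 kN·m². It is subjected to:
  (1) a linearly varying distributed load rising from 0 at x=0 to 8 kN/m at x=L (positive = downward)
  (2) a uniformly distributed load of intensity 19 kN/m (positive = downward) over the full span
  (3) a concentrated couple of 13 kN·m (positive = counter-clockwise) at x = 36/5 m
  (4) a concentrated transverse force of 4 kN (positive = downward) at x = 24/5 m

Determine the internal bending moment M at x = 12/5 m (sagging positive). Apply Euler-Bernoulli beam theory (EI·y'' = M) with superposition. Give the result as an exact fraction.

M(12/5) = -9752/625 kN·m

Load 1 — triangular load w₀=8 kN/m (0→w₀ over full span):
  M_1 = 3w₀Lx/20 - w₀L²/30 - w₀x³/(6L) = 3·8·12·(12/5)/20 - 8·12²/30 - 8·(12/5)³/(6·12) = -672/125 kN·m
Load 2 — uniform load w=19 kN/m over full span:
  M_2 = wLx/2 - wL²/12 - wx²/2 = 19·12·(12/5)/2 - 19·12²/12 - 19·(12/5)²/2 = -228/25 kN·m
Load 3 — applied couple M₀=13 kN·m at a=36/5 m (b=L-a=24/5):
  M_3 = R_Ax - M_A  [x≤a] with R_A=39/25, M_A=104/25 = (39/25)·(12/5) - (104/25) = -52/125 kN·m
Load 4 — point force P=4 kN at a=24/5 m (b=L-a=36/5):
  M_4 = Pb²(3a+b)x/L³ - Pab²/L²  [x≤a] = 4·(36/5)²·(3·(24/5)+(36/5))·(12/5)/12³ - 4·(24/5)·(36/5)²/12² = -432/625 kN·m
Superposition: M = Σ M_i = -9752/625 kN·m ≈ -15.603200 kN·m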